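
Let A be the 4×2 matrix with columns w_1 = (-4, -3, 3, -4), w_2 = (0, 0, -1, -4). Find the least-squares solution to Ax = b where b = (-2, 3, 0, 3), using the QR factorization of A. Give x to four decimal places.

x = (-0.0954, -0.6329)

w_1 = (-4, -3, 3, -4); ‖w_1‖ = 7.0711, so e_1 = (-0.5657, -0.4243, 0.4243, -0.5657).
e_1·w_2 = (-0.5657)·0 + (-0.4243)·0 + 0.4243·(-1) + (-0.5657)·(-4) = 1.8385.
u_2 = w_2 − 1.8385·e_1 = (1.0400, 0.7800, -1.7800, -2.9600).
‖u_2‖ = 3.6905, so e_2 = (0.2818, 0.2114, -0.4823, -0.8021).
Qᵀb = (-1.8385, -2.3357).
Back-substitute: x_2 = -2.3357/3.6905 = -0.6329.
x_1 = (-1.8385 − 1.8385·(-0.6329))/7.0711 = -0.0954.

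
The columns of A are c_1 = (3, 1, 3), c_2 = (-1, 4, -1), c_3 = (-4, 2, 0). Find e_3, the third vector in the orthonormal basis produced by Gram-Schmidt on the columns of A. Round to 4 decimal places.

e_3 = (-0.7071, 0.0000, 0.7071)

c_1 = (3, 1, 3); ‖c_1‖ = 4.3589, so e_1 = (0.6882, 0.2294, 0.6882).
e_1·c_2 = 0.6882·(-1) + 0.2294·4 + 0.6882·(-1) = -0.4588.
u_2 = c_2 + 0.4588·e_1 = (-0.6842, 4.1053, -0.6842).
‖u_2‖ = 4.2178, so e_2 = (-0.1622, 0.9733, -0.1622).
e_1·c_3 = 0.6882·(-4) + 0.2294·2 + 0.6882·0 = -2.2942; e_2·c_3 = (-0.1622)·(-4) + 0.9733·2 + (-0.1622)·0 = 2.5955.
u_3 = c_3 + 2.2942·e_1 − 2.5955·e_2 = (-2.0000, 0.0000, 2.0000).
‖u_3‖ = 2.8284, so e_3 = (-0.7071, 0.0000, 0.7071).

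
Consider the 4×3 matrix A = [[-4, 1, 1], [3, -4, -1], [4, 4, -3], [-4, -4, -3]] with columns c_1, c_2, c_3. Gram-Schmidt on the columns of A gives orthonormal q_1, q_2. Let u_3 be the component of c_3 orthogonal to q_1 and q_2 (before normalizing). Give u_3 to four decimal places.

u_3 = (0.1766, 0.1261, -2.9590, -3.0410)

c_1 = (-4, 3, 4, -4); ‖c_1‖ = 7.5498, so q_1 = (-0.5298, 0.3974, 0.5298, -0.5298).
q_1·c_2 = (-0.5298)·1 + 0.3974·(-4) + 0.5298·4 + (-0.5298)·(-4) = 2.1193.
u_2 = c_2 − 2.1193·q_1 = (2.1228, -4.8421, 2.8772, -2.8772).
‖u_2‖ = 6.6715, so q_2 = (0.3182, -0.7258, 0.4313, -0.4313).
q_1·c_3 = (-0.5298)·1 + 0.3974·(-1) + 0.5298·(-3) + (-0.5298)·(-3) = -0.9272; q_2·c_3 = 0.3182·1 + (-0.7258)·(-1) + 0.4313·(-3) + (-0.4313)·(-3) = 1.0440.
u_3 = c_3 + 0.9272·q_1 − 1.0440·q_2 = (0.1766, 0.1261, -2.9590, -3.0410).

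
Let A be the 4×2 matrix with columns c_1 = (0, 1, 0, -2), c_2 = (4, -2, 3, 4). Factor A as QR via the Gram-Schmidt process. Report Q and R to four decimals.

q_1 = c_1/‖c_1‖ = (0, 1, 0, -2)/2.2361 = (0.0000, 0.4472, 0.0000, -0.8944).
r_{12} = q_1·c_2 = -4.4721.
u_2 = c_2 + 4.4721·q_1 = (4.0000, 0.0000, 3.0000, 0.0000).
‖u_2‖ = 5.0000, so q_2 = (0.8000, 0.0000, 0.6000, 0.0000).

Q = [[0.0000, 0.8000], [0.4472, 0.0000], [0.0000, 0.6000], [-0.8944, 0.0000]], R = [[2.2361, -4.4721], [0.0000, 5.0000]]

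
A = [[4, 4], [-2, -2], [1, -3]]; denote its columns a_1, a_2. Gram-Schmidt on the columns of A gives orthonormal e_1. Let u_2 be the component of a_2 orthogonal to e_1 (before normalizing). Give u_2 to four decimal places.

e_1 = a_1/‖a_1‖ = (4, -2, 1)/4.5826 = (0.8729, -0.4364, 0.2182).
r_{12} = e_1·a_2 = 3.7097.
u_2 = a_2 − 3.7097·e_1 = (0.7619, -0.3810, -3.8095).

u_2 = (0.7619, -0.3810, -3.8095)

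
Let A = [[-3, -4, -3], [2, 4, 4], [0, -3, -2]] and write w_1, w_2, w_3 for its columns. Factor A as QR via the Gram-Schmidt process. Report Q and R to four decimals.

w_1 = (-3, 2, 0); ‖w_1‖ = 3.6056, so q_1 = (-0.8321, 0.5547, 0.0000).
q_1·w_2 = (-0.8321)·(-4) + 0.5547·4 + 0.0000·(-3) = 5.5470.
u_2 = w_2 − 5.5470·q_1 = (0.6154, 0.9231, -3.0000).
‖u_2‖ = 3.1986, so q_2 = (0.1924, 0.2886, -0.9379).
q_1·w_3 = (-0.8321)·(-3) + 0.5547·4 + 0.0000·(-2) = 4.7150; q_2·w_3 = 0.1924·(-3) + 0.2886·4 + (-0.9379)·(-2) = 2.4530.
u_3 = w_3 − 4.7150·q_1 − 2.4530·q_2 = (0.4511, 0.6767, 0.3008).
‖u_3‖ = 0.8671, so q_3 = (0.5203, 0.7804, 0.3468).

Q = [[-0.8321, 0.1924, 0.5203], [0.5547, 0.2886, 0.7804], [0.0000, -0.9379, 0.3468]], R = [[3.6056, 5.5470, 4.7150], [0.0000, 3.1986, 2.4530], [0.0000, 0.0000, 0.8671]]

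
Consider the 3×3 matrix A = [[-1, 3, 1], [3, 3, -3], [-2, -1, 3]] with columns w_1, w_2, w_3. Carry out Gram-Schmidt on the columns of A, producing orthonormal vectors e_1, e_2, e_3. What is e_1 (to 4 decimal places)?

w_1 = (-1, 3, -2); ‖w_1‖ = 3.7417, so e_1 = (-0.2673, 0.8018, -0.5345).

e_1 = (-0.2673, 0.8018, -0.5345)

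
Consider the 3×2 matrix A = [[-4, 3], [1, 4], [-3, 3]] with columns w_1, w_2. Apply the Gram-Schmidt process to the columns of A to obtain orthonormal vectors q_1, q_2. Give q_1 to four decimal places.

w_1 = (-4, 1, -3); ‖w_1‖ = 5.0990, so q_1 = (-0.7845, 0.1961, -0.5883).

q_1 = (-0.7845, 0.1961, -0.5883)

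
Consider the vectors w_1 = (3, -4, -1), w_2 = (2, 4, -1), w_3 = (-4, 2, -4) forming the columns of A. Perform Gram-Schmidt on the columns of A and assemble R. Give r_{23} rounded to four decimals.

r_{23} = -0.3638

e_1 = w_1/‖w_1‖ = (3, -4, -1)/5.0990 = (0.5883, -0.7845, -0.1961).
r_{12} = e_1·w_2 = -1.7650.
u_2 = w_2 + 1.7650·e_1 = (3.0385, 2.6154, -1.3462).
‖u_2‖ = 4.2290, so e_2 = (0.7185, 0.6184, -0.3183).
r_{23} = e_2·w_3 = -0.3638.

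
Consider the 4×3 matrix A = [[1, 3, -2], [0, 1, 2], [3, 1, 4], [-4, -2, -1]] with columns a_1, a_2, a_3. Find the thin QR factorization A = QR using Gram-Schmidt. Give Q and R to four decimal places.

e_1 = a_1/‖a_1‖ = (1, 0, 3, -4)/5.0990 = (0.1961, 0.0000, 0.5883, -0.7845).
r_{12} = e_1·a_2 = 2.7456.
u_2 = a_2 − 2.7456·e_1 = (2.4615, 1.0000, -0.6154, 0.1538).
‖u_2‖ = 2.7316, so e_2 = (0.9011, 0.3661, -0.2253, 0.0563).
r_{13} = e_1·a_3 = 2.7456; r_{23} = e_2·a_3 = -2.0276.
u_3 = a_3 − 2.7456·e_1 + 2.0276·e_2 = (-0.7113, 2.7423, 1.9278, 1.2680).
‖u_3‖ = 3.6538, so e_3 = (-0.1947, 0.7505, 0.5276, 0.3470).

Q = [[0.1961, 0.9011, -0.1947], [0.0000, 0.3661, 0.7505], [0.5883, -0.2253, 0.5276], [-0.7845, 0.0563, 0.3470]], R = [[5.0990, 2.7456, 2.7456], [0.0000, 2.7316, -2.0276], [0.0000, 0.0000, 3.6538]]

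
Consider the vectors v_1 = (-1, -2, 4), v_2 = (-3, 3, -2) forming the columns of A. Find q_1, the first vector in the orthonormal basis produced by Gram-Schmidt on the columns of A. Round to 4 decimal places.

q_1 = v_1/‖v_1‖ = (-1, -2, 4)/4.5826 = (-0.2182, -0.4364, 0.8729).

q_1 = (-0.2182, -0.4364, 0.8729)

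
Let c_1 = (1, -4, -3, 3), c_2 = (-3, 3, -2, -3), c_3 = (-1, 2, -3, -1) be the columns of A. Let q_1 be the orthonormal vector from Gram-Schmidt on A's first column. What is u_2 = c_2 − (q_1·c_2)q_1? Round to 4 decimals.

u_2 = (-2.4857, 0.9429, -3.5429, -1.4571)

c_1 = (1, -4, -3, 3); ‖c_1‖ = 5.9161, so q_1 = (0.1690, -0.6761, -0.5071, 0.5071).
q_1·c_2 = 0.1690·(-3) + (-0.6761)·3 + (-0.5071)·(-2) + 0.5071·(-3) = -3.0426.
u_2 = c_2 + 3.0426·q_1 = (-2.4857, 0.9429, -3.5429, -1.4571).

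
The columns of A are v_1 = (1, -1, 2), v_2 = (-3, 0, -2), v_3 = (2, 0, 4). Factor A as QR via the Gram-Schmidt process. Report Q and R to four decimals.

e_1 = v_1/‖v_1‖ = (1, -1, 2)/2.4495 = (0.4082, -0.4082, 0.8165).
r_{12} = e_1·v_2 = -2.8577.
u_2 = v_2 + 2.8577·e_1 = (-1.8333, -1.1667, 0.3333).
‖u_2‖ = 2.1985, so e_2 = (-0.8339, -0.5307, 0.1516).
r_{13} = e_1·v_3 = 4.0825; r_{23} = e_2·v_3 = -1.0613.
u_3 = v_3 − 4.0825·e_1 + 1.0613·e_2 = (-0.5517, 1.1034, 0.8276).
‖u_3‖ = 1.4856, so e_3 = (-0.3714, 0.7428, 0.5571).

Q = [[0.4082, -0.8339, -0.3714], [-0.4082, -0.5307, 0.7428], [0.8165, 0.1516, 0.5571]], R = [[2.4495, -2.8577, 4.0825], [0.0000, 2.1985, -1.0613], [0.0000, 0.0000, 1.4856]]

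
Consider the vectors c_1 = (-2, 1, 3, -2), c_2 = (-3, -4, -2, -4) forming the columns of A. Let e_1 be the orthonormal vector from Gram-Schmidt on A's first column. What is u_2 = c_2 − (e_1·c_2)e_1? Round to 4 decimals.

u_2 = (-2.5556, -4.2222, -2.6667, -3.5556)

e_1 = c_1/‖c_1‖ = (-2, 1, 3, -2)/4.2426 = (-0.4714, 0.2357, 0.7071, -0.4714).
r_{12} = e_1·c_2 = 0.9428.
u_2 = c_2 − 0.9428·e_1 = (-2.5556, -4.2222, -2.6667, -3.5556).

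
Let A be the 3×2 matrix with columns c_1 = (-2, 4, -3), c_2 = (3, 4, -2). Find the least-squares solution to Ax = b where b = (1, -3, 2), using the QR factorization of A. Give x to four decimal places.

x = (-0.6359, -0.0974)

c_1 = (-2, 4, -3); ‖c_1‖ = 5.3852, so q_1 = (-0.3714, 0.7428, -0.5571).
q_1·c_2 = (-0.3714)·3 + 0.7428·4 + (-0.5571)·(-2) = 2.9711.
u_2 = c_2 − 2.9711·q_1 = (4.1034, 1.7931, -0.3448).
‖u_2‖ = 4.4914, so q_2 = (0.9136, 0.3992, -0.0768).
Qᵀb = (-3.7139, -0.4376).
Back-substitute: x_2 = -0.4376/4.4914 = -0.0974.
x_1 = (-3.7139 − 2.9711·(-0.0974))/5.3852 = -0.6359.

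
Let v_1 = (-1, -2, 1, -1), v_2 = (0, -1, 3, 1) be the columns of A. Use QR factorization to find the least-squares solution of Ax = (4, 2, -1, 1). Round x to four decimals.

x = (-1.5410, 0.1967)

v_1 = (-1, -2, 1, -1); ‖v_1‖ = 2.6458, so q_1 = (-0.3780, -0.7559, 0.3780, -0.3780).
q_1·v_2 = (-0.3780)·0 + (-0.7559)·(-1) + 0.3780·3 + (-0.3780)·1 = 1.5119.
u_2 = v_2 − 1.5119·q_1 = (0.5714, 0.1429, 2.4286, 1.5714).
‖u_2‖ = 2.9520, so q_2 = (0.1936, 0.0484, 0.8227, 0.5323).
Qᵀb = (-3.7796, 0.5807).
Back-substitute: x_2 = 0.5807/2.9520 = 0.1967.
x_1 = (-3.7796 − 1.5119·0.1967)/2.6458 = -1.5410.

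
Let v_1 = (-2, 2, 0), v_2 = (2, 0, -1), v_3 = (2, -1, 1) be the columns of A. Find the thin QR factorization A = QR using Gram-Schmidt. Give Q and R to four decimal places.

Q = [[-0.7071, 0.5774, 0.4082], [0.7071, 0.5774, 0.4082], [0.0000, -0.5774, 0.8165]], R = [[2.8284, -1.4142, -2.1213], [0.0000, 1.7321, 0.0000], [0.0000, 0.0000, 1.2247]]

e_1 = v_1/‖v_1‖ = (-2, 2, 0)/2.8284 = (-0.7071, 0.7071, 0.0000).
r_{12} = e_1·v_2 = -1.4142.
u_2 = v_2 + 1.4142·e_1 = (1.0000, 1.0000, -1.0000).
‖u_2‖ = 1.7321, so e_2 = (0.5774, 0.5774, -0.5774).
r_{13} = e_1·v_3 = -2.1213; r_{23} = e_2·v_3 = 0.0000.
u_3 = v_3 + 2.1213·e_1 − 0.0000·e_2 = (0.5000, 0.5000, 1.0000).
‖u_3‖ = 1.2247, so e_3 = (0.4082, 0.4082, 0.8165).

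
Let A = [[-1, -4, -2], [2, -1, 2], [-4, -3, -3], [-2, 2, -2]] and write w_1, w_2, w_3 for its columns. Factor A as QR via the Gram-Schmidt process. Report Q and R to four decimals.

Q = [[-0.2000, -0.7060, -0.6762], [0.4000, -0.3530, 0.3254], [-0.8000, -0.2746, 0.5295], [-0.4000, 0.5491, -0.3955]], R = [[5.0000, 2.0000, 4.4000], [0.0000, 5.0990, 0.4315], [0.0000, 0.0000, 1.2058]]

w_1 = (-1, 2, -4, -2); ‖w_1‖ = 5.0000, so q_1 = (-0.2000, 0.4000, -0.8000, -0.4000).
q_1·w_2 = (-0.2000)·(-4) + 0.4000·(-1) + (-0.8000)·(-3) + (-0.4000)·2 = 2.0000.
u_2 = w_2 − 2.0000·q_1 = (-3.6000, -1.8000, -1.4000, 2.8000).
‖u_2‖ = 5.0990, so q_2 = (-0.7060, -0.3530, -0.2746, 0.5491).
q_1·w_3 = (-0.2000)·(-2) + 0.4000·2 + (-0.8000)·(-3) + (-0.4000)·(-2) = 4.4000; q_2·w_3 = (-0.7060)·(-2) + (-0.3530)·2 + (-0.2746)·(-3) + 0.5491·(-2) = 0.4315.
u_3 = w_3 − 4.4000·q_1 − 0.4315·q_2 = (-0.8154, 0.3923, 0.6385, -0.4769).
‖u_3‖ = 1.2058, so q_3 = (-0.6762, 0.3254, 0.5295, -0.3955).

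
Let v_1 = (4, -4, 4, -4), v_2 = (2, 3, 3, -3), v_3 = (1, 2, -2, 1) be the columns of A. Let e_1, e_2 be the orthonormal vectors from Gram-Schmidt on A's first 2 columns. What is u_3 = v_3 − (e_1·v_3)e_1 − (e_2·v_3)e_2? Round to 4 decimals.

v_1 = (4, -4, 4, -4); ‖v_1‖ = 8.0000, so e_1 = (0.5000, -0.5000, 0.5000, -0.5000).
e_1·v_2 = 0.5000·2 + (-0.5000)·3 + 0.5000·3 + (-0.5000)·(-3) = 2.5000.
u_2 = v_2 − 2.5000·e_1 = (0.7500, 4.2500, 1.7500, -1.7500).
‖u_2‖ = 4.9749, so e_2 = (0.1508, 0.8543, 0.3518, -0.3518).
e_1·v_3 = 0.5000·1 + (-0.5000)·2 + 0.5000·(-2) + (-0.5000)·1 = -2.0000; e_2·v_3 = 0.1508·1 + 0.8543·2 + 0.3518·(-2) + (-0.3518)·1 = 0.8040.
u_3 = v_3 + 2.0000·e_1 − 0.8040·e_2 = (1.8788, 0.3131, -1.2828, 0.2828).

u_3 = (1.8788, 0.3131, -1.2828, 0.2828)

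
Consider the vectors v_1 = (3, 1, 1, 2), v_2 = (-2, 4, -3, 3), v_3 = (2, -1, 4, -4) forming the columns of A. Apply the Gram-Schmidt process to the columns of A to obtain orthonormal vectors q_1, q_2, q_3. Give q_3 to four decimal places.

q_3 = (-0.0191, 0.7204, 0.4278, -0.5455)

v_1 = (3, 1, 1, 2); ‖v_1‖ = 3.8730, so q_1 = (0.7746, 0.2582, 0.2582, 0.5164).
q_1·v_2 = 0.7746·(-2) + 0.2582·4 + 0.2582·(-3) + 0.5164·3 = 0.2582.
u_2 = v_2 − 0.2582·q_1 = (-2.2000, 3.9333, -3.0667, 2.8667).
‖u_2‖ = 6.1590, so q_2 = (-0.3572, 0.6386, -0.4979, 0.4654).
q_1·v_3 = 0.7746·2 + 0.2582·(-1) + 0.2582·4 + 0.5164·(-4) = 0.2582; q_2·v_3 = (-0.3572)·2 + 0.6386·(-1) + (-0.4979)·4 + 0.4654·(-4) = -5.2065.
u_3 = v_3 − 0.2582·q_1 + 5.2065·q_2 = (-0.0598, 2.2583, 1.3409, -1.7100).
‖u_3‖ = 3.1346, so q_3 = (-0.0191, 0.7204, 0.4278, -0.5455).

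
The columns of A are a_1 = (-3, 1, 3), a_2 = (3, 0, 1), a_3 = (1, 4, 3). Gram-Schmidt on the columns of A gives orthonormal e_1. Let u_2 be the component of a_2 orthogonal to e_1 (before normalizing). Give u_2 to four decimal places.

a_1 = (-3, 1, 3); ‖a_1‖ = 4.3589, so e_1 = (-0.6882, 0.2294, 0.6882).
e_1·a_2 = (-0.6882)·3 + 0.2294·0 + 0.6882·1 = -1.3765.
u_2 = a_2 + 1.3765·e_1 = (2.0526, 0.3158, 1.9474).

u_2 = (2.0526, 0.3158, 1.9474)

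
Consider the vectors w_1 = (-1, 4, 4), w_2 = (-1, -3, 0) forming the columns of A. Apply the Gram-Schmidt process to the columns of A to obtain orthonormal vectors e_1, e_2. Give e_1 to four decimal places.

e_1 = (-0.1741, 0.6963, 0.6963)

w_1 = (-1, 4, 4); ‖w_1‖ = 5.7446, so e_1 = (-0.1741, 0.6963, 0.6963).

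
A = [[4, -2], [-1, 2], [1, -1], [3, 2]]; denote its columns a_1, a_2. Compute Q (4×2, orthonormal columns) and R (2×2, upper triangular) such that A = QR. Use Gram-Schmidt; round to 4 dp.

e_1 = a_1/‖a_1‖ = (4, -1, 1, 3)/5.1962 = (0.7698, -0.1925, 0.1925, 0.5774).
r_{12} = e_1·a_2 = -0.9623.
u_2 = a_2 + 0.9623·e_1 = (-1.2593, 1.8148, -0.8148, 2.5556).
‖u_2‖ = 3.4748, so e_2 = (-0.3624, 0.5223, -0.2345, 0.7355).

Q = [[0.7698, -0.3624], [-0.1925, 0.5223], [0.1925, -0.2345], [0.5774, 0.7355]], R = [[5.1962, -0.9623], [0.0000, 3.4748]]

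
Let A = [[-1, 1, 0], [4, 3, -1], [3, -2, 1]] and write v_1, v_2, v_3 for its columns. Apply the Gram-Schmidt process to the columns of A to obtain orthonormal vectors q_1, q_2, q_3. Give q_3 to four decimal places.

v_1 = (-1, 4, 3); ‖v_1‖ = 5.0990, so q_1 = (-0.1961, 0.7845, 0.5883).
q_1·v_2 = (-0.1961)·1 + 0.7845·3 + 0.5883·(-2) = 0.9806.
u_2 = v_2 − 0.9806·q_1 = (1.1923, 2.2308, -2.5769).
‖u_2‖ = 3.6109, so q_2 = (0.3302, 0.6178, -0.7137).
q_1·v_3 = (-0.1961)·0 + 0.7845·(-1) + 0.5883·1 = -0.1961; q_2·v_3 = 0.3302·0 + 0.6178·(-1) + (-0.7137)·1 = -1.3314.
u_3 = v_3 + 0.1961·q_1 + 1.3314·q_2 = (0.4012, -0.0236, 0.1652).
‖u_3‖ = 0.4345, so q_3 = (0.9233, -0.0543, 0.3802).

q_3 = (0.9233, -0.0543, 0.3802)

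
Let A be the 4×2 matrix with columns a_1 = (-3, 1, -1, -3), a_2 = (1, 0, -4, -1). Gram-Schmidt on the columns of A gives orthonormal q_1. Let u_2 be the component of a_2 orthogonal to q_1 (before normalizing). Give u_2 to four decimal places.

u_2 = (1.6000, -0.2000, -3.8000, -0.4000)

a_1 = (-3, 1, -1, -3); ‖a_1‖ = 4.4721, so q_1 = (-0.6708, 0.2236, -0.2236, -0.6708).
q_1·a_2 = (-0.6708)·1 + 0.2236·0 + (-0.2236)·(-4) + (-0.6708)·(-1) = 0.8944.
u_2 = a_2 − 0.8944·q_1 = (1.6000, -0.2000, -3.8000, -0.4000).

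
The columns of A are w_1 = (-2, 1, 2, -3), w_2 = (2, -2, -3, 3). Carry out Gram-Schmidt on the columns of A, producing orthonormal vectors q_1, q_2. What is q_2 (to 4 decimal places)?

q_2 = (-0.2722, -0.6804, -0.5443, -0.4082)

q_1 = w_1/‖w_1‖ = (-2, 1, 2, -3)/4.2426 = (-0.4714, 0.2357, 0.4714, -0.7071).
r_{12} = q_1·w_2 = -4.9497.
u_2 = w_2 + 4.9497·q_1 = (-0.3333, -0.8333, -0.6667, -0.5000).
‖u_2‖ = 1.2247, so q_2 = (-0.2722, -0.6804, -0.5443, -0.4082).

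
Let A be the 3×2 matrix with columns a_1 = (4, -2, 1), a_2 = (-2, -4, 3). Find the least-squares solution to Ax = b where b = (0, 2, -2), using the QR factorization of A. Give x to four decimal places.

a_1 = (4, -2, 1); ‖a_1‖ = 4.5826, so q_1 = (0.8729, -0.4364, 0.2182).
q_1·a_2 = 0.8729·(-2) + (-0.4364)·(-4) + 0.2182·3 = 0.6547.
u_2 = a_2 − 0.6547·q_1 = (-2.5714, -3.7143, 2.8571).
‖u_2‖ = 5.3452, so q_2 = (-0.4811, -0.6949, 0.5345).
Qᵀb = (-1.3093, -2.4588).
Back-substitute: x_2 = -2.4588/5.3452 = -0.4600.
x_1 = (-1.3093 − 0.6547·(-0.4600))/4.5826 = -0.2200.

x = (-0.2200, -0.4600)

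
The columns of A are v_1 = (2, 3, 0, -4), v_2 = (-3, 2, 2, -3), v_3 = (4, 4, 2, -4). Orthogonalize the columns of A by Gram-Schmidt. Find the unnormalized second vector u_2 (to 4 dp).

u_2 = (-3.8276, 0.7586, 2.0000, -1.3448)

v_1 = (2, 3, 0, -4); ‖v_1‖ = 5.3852, so q_1 = (0.3714, 0.5571, 0.0000, -0.7428).
q_1·v_2 = 0.3714·(-3) + 0.5571·2 + 0.0000·2 + (-0.7428)·(-3) = 2.2283.
u_2 = v_2 − 2.2283·q_1 = (-3.8276, 0.7586, 2.0000, -1.3448).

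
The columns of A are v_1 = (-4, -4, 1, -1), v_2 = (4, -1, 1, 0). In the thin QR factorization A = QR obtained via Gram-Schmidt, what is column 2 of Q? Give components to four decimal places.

v_1 = (-4, -4, 1, -1); ‖v_1‖ = 5.8310, so q_1 = (-0.6860, -0.6860, 0.1715, -0.1715).
q_1·v_2 = (-0.6860)·4 + (-0.6860)·(-1) + 0.1715·1 + (-0.1715)·0 = -1.8865.
u_2 = v_2 + 1.8865·q_1 = (2.7059, -2.2941, 1.3235, -0.3235).
‖u_2‖ = 3.8002, so q_2 = (0.7120, -0.6037, 0.3483, -0.0851).

q_2 = (0.7120, -0.6037, 0.3483, -0.0851)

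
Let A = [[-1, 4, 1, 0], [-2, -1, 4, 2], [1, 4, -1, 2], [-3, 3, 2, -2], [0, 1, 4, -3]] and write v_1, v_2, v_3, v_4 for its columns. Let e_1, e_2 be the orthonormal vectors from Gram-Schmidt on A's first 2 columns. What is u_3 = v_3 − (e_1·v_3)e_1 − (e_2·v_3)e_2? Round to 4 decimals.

u_3 = (0.0638, 1.7953, 0.2315, -1.1409, 4.0369)

v_1 = (-1, -2, 1, -3, 0); ‖v_1‖ = 3.8730, so e_1 = (-0.2582, -0.5164, 0.2582, -0.7746, 0.0000).
e_1·v_2 = (-0.2582)·4 + (-0.5164)·(-1) + 0.2582·4 + (-0.7746)·3 + 0.0000·1 = -1.8074.
u_2 = v_2 + 1.8074·e_1 = (3.5333, -1.9333, 4.4667, 1.6000, 1.0000).
‖u_2‖ = 6.3034, so e_2 = (0.5605, -0.3067, 0.7086, 0.2538, 0.1586).
e_1·v_3 = (-0.2582)·1 + (-0.5164)·4 + 0.2582·(-1) + (-0.7746)·2 + 0.0000·4 = -4.1312; e_2·v_3 = 0.5605·1 + (-0.3067)·4 + 0.7086·(-1) + 0.2538·2 + 0.1586·4 = -0.2327.
u_3 = v_3 + 4.1312·e_1 + 0.2327·e_2 = (0.0638, 1.7953, 0.2315, -1.1409, 4.0369).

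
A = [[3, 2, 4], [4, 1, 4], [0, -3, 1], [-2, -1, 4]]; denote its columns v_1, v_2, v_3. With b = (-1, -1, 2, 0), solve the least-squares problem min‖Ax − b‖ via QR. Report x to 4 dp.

x = (0.0868, -0.6385, -0.0927)

v_1 = (3, 4, 0, -2); ‖v_1‖ = 5.3852, so e_1 = (0.5571, 0.7428, 0.0000, -0.3714).
e_1·v_2 = 0.5571·2 + 0.7428·1 + 0.0000·(-3) + (-0.3714)·(-1) = 2.2283.
u_2 = v_2 − 2.2283·e_1 = (0.7586, -0.6552, -3.0000, -0.1724).
‖u_2‖ = 3.1677, so e_2 = (0.2395, -0.2068, -0.9471, -0.0544).
e_1·v_3 = 0.5571·4 + 0.7428·4 + 0.0000·1 + (-0.3714)·4 = 3.7139; e_2·v_3 = 0.2395·4 + (-0.2068)·4 + (-0.9471)·1 + (-0.0544)·4 = -1.0341.
u_3 = v_3 − 3.7139·e_1 + 1.0341·e_2 = (2.1787, 1.0275, 0.0206, 5.3230).
‖u_3‖ = 5.8427, so e_3 = (0.3729, 0.1759, 0.0035, 0.9111).
Qᵀb = (-1.2999, -1.9268, -0.5417).
Back-substitute: x_3 = -0.5417/5.8427 = -0.0927.
x_2 = (-1.9268 + 1.0341·(-0.0927))/3.1677 = -0.6385.
x_1 = (-1.2999 − 2.2283·(-0.6385) − 3.7139·(-0.0927))/5.3852 = 0.0868.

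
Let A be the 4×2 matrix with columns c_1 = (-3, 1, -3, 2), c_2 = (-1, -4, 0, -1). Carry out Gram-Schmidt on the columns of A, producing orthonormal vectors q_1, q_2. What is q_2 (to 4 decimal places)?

q_2 = (-0.3316, -0.9221, -0.0933, -0.1761)

c_1 = (-3, 1, -3, 2); ‖c_1‖ = 4.7958, so q_1 = (-0.6255, 0.2085, -0.6255, 0.4170).
q_1·c_2 = (-0.6255)·(-1) + 0.2085·(-4) + (-0.6255)·0 + 0.4170·(-1) = -0.6255.
u_2 = c_2 + 0.6255·q_1 = (-1.3913, -3.8696, -0.3913, -0.7391).
‖u_2‖ = 4.1963, so q_2 = (-0.3316, -0.9221, -0.0933, -0.1761).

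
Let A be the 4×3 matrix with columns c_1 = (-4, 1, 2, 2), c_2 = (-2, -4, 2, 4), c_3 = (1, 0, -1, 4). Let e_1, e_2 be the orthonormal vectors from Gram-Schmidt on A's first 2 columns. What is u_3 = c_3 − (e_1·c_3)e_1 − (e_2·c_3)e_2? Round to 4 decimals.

c_1 = (-4, 1, 2, 2); ‖c_1‖ = 5.0000, so e_1 = (-0.8000, 0.2000, 0.4000, 0.4000).
e_1·c_2 = (-0.8000)·(-2) + 0.2000·(-4) + 0.4000·2 + 0.4000·4 = 3.2000.
u_2 = c_2 − 3.2000·e_1 = (0.5600, -4.6400, 0.7200, 2.7200).
‖u_2‖ = 5.4553, so e_2 = (0.1027, -0.8506, 0.1320, 0.4986).
e_1·c_3 = (-0.8000)·1 + 0.2000·0 + 0.4000·(-1) + 0.4000·4 = 0.4000; e_2·c_3 = 0.1027·1 + (-0.8506)·0 + 0.1320·(-1) + 0.4986·4 = 1.9651.
u_3 = c_3 − 0.4000·e_1 − 1.9651·e_2 = (1.1183, 1.5914, -1.4194, 2.8602).

u_3 = (1.1183, 1.5914, -1.4194, 2.8602)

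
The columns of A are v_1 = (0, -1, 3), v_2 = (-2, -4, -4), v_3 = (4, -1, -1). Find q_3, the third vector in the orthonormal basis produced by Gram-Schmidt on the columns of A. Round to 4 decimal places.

q_3 = (0.9300, -0.3487, -0.1162)

v_1 = (0, -1, 3); ‖v_1‖ = 3.1623, so q_1 = (0.0000, -0.3162, 0.9487).
q_1·v_2 = 0.0000·(-2) + (-0.3162)·(-4) + 0.9487·(-4) = -2.5298.
u_2 = v_2 + 2.5298·q_1 = (-2.0000, -4.8000, -1.6000).
‖u_2‖ = 5.4406, so q_2 = (-0.3676, -0.8823, -0.2941).
q_1·v_3 = 0.0000·4 + (-0.3162)·(-1) + 0.9487·(-1) = -0.6325; q_2·v_3 = (-0.3676)·4 + (-0.8823)·(-1) + (-0.2941)·(-1) = -0.2941.
u_3 = v_3 + 0.6325·q_1 + 0.2941·q_2 = (3.8919, -1.4595, -0.4865).
‖u_3‖ = 4.1849, so q_3 = (0.9300, -0.3487, -0.1162).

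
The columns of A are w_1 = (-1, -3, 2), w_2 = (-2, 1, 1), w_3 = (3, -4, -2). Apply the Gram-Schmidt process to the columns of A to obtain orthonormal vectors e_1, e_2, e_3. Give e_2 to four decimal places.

e_2 = (-0.7921, 0.4987, 0.3520)

w_1 = (-1, -3, 2); ‖w_1‖ = 3.7417, so e_1 = (-0.2673, -0.8018, 0.5345).
e_1·w_2 = (-0.2673)·(-2) + (-0.8018)·1 + 0.5345·1 = 0.2673.
u_2 = w_2 − 0.2673·e_1 = (-1.9286, 1.2143, 0.8571).
‖u_2‖ = 2.4349, so e_2 = (-0.7921, 0.4987, 0.3520).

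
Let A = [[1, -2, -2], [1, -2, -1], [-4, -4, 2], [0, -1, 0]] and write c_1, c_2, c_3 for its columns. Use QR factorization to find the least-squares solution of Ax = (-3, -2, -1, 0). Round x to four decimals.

x = (0.4378, 0.4541, 1.3027)

e_1 = c_1/‖c_1‖ = (1, 1, -4, 0)/4.2426 = (0.2357, 0.2357, -0.9428, 0.0000).
r_{12} = e_1·c_2 = 2.8284.
u_2 = c_2 − 2.8284·e_1 = (-2.6667, -2.6667, -1.3333, -1.0000).
‖u_2‖ = 4.1231, so e_2 = (-0.6468, -0.6468, -0.3234, -0.2425).
r_{13} = e_1·c_3 = -2.5927; r_{23} = e_2·c_3 = 1.2935.
u_3 = c_3 + 2.5927·e_1 − 1.2935·e_2 = (-0.5523, 0.4477, -0.0261, 0.3137).
‖u_3‖ = 0.7775, so e_3 = (-0.7103, 0.5758, -0.0336, 0.4035).
Qᵀb = (-0.2357, 3.5572, 1.0129).
Back-substitute: x_3 = 1.0129/0.7775 = 1.3027.
x_2 = (3.5572 − 1.2935·1.3027)/4.1231 = 0.4541.
x_1 = (-0.2357 − 2.8284·0.4541 + 2.5927·1.3027)/4.2426 = 0.4378.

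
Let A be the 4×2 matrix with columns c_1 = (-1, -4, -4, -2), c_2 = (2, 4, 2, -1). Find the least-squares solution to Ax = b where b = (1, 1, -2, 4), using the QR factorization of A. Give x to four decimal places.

x = (-0.4957, -0.5559)

c_1 = (-1, -4, -4, -2); ‖c_1‖ = 6.0828, so q_1 = (-0.1644, -0.6576, -0.6576, -0.3288).
q_1·c_2 = (-0.1644)·2 + (-0.6576)·4 + (-0.6576)·2 + (-0.3288)·(-1) = -3.9456.
u_2 = c_2 + 3.9456·q_1 = (1.3514, 1.4054, -0.5946, -2.2973).
‖u_2‖ = 3.0712, so q_2 = (0.4400, 0.4576, -0.1936, -0.7480).
Qᵀb = (-0.8220, -1.7072).
Back-substitute: x_2 = -1.7072/3.0712 = -0.5559.
x_1 = (-0.8220 + 3.9456·(-0.5559))/6.0828 = -0.4957.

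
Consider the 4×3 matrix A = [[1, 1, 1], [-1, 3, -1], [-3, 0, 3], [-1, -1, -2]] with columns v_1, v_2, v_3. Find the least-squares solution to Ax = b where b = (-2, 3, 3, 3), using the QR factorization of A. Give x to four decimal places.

v_1 = (1, -1, -3, -1); ‖v_1‖ = 3.4641, so q_1 = (0.2887, -0.2887, -0.8660, -0.2887).
q_1·v_2 = 0.2887·1 + (-0.2887)·3 + (-0.8660)·0 + (-0.2887)·(-1) = -0.2887.
u_2 = v_2 + 0.2887·q_1 = (1.0833, 2.9167, -0.2500, -1.0833).
‖u_2‖ = 3.3040, so q_2 = (0.3279, 0.8828, -0.0757, -0.3279).
q_1·v_3 = 0.2887·1 + (-0.2887)·(-1) + (-0.8660)·3 + (-0.2887)·(-2) = -1.4434; q_2·v_3 = 0.3279·1 + 0.8828·(-1) + (-0.0757)·3 + (-0.3279)·(-2) = -0.1261.
u_3 = v_3 + 1.4434·q_1 + 0.1261·q_2 = (1.4580, -1.3053, 1.7405, -2.4580).
‖u_3‖ = 3.5918, so q_3 = (0.4059, -0.3634, 0.4846, -0.6843).
Qᵀb = (-4.9075, 0.7819, -2.5015).
Back-substitute: x_3 = -2.5015/3.5918 = -0.6964.
x_2 = (0.7819 + 0.1261·(-0.6964))/3.3040 = 0.2101.
x_1 = (-4.9075 + 0.2887·0.2101 + 1.4434·(-0.6964))/3.4641 = -1.6893.

x = (-1.6893, 0.2101, -0.6964)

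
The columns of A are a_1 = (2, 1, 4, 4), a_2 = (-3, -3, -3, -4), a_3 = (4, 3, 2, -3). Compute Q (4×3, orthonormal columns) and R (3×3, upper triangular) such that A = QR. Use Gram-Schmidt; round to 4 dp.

Q = [[0.3288, -0.4082, 0.4487], [0.1644, -0.8165, 0.0283], [0.6576, 0.4082, 0.5052], [0.6576, 0.0000, -0.7366]], R = [[6.0828, -6.0828, 1.1508], [0.0000, 2.4495, -3.2660], [0.0000, 0.0000, 5.0999]]

a_1 = (2, 1, 4, 4); ‖a_1‖ = 6.0828, so q_1 = (0.3288, 0.1644, 0.6576, 0.6576).
q_1·a_2 = 0.3288·(-3) + 0.1644·(-3) + 0.6576·(-3) + 0.6576·(-4) = -6.0828.
u_2 = a_2 + 6.0828·q_1 = (-1.0000, -2.0000, 1.0000, 0.0000).
‖u_2‖ = 2.4495, so q_2 = (-0.4082, -0.8165, 0.4082, 0.0000).
q_1·a_3 = 0.3288·4 + 0.1644·3 + 0.6576·2 + 0.6576·(-3) = 1.1508; q_2·a_3 = (-0.4082)·4 + (-0.8165)·3 + 0.4082·2 + 0.0000·(-3) = -3.2660.
u_3 = a_3 − 1.1508·q_1 + 3.2660·q_2 = (2.2883, 0.1441, 2.5766, -3.7568).
‖u_3‖ = 5.0999, so q_3 = (0.4487, 0.0283, 0.5052, -0.7366).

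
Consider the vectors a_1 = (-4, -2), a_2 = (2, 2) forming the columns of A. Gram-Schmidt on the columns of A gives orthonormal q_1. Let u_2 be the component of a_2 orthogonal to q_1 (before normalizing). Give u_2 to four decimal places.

a_1 = (-4, -2); ‖a_1‖ = 4.4721, so q_1 = (-0.8944, -0.4472).
q_1·a_2 = (-0.8944)·2 + (-0.4472)·2 = -2.6833.
u_2 = a_2 + 2.6833·q_1 = (-0.4000, 0.8000).

u_2 = (-0.4000, 0.8000)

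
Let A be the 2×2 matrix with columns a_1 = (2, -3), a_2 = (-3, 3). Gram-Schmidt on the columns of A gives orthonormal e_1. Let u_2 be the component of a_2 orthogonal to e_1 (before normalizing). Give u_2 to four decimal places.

e_1 = a_1/‖a_1‖ = (2, -3)/3.6056 = (0.5547, -0.8321).
r_{12} = e_1·a_2 = -4.1603.
u_2 = a_2 + 4.1603·e_1 = (-0.6923, -0.4615).

u_2 = (-0.6923, -0.4615)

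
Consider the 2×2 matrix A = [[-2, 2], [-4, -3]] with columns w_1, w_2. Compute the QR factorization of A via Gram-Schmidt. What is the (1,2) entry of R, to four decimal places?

r_{12} = 1.7889

w_1 = (-2, -4); ‖w_1‖ = 4.4721, so e_1 = (-0.4472, -0.8944).
r_{12} = e_1·w_2 = 1.7889.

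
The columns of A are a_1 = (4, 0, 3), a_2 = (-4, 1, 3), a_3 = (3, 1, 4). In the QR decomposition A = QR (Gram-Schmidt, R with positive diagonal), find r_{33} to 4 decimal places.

a_1 = (4, 0, 3); ‖a_1‖ = 5.0000, so q_1 = (0.8000, 0.0000, 0.6000).
q_1·a_2 = 0.8000·(-4) + 0.0000·1 + 0.6000·3 = -1.4000.
u_2 = a_2 + 1.4000·q_1 = (-2.8800, 1.0000, 3.8400).
‖u_2‖ = 4.9031, so q_2 = (-0.5874, 0.2040, 0.7832).
q_1·a_3 = 0.8000·3 + 0.0000·1 + 0.6000·4 = 4.8000; q_2·a_3 = (-0.5874)·3 + 0.2040·1 + 0.7832·4 = 1.5745.
u_3 = a_3 − 4.8000·q_1 − 1.5745·q_2 = (0.0849, 0.6789, -0.1131).
r_{33} = ‖u_3‖ = 0.6934.

r_{33} = 0.6934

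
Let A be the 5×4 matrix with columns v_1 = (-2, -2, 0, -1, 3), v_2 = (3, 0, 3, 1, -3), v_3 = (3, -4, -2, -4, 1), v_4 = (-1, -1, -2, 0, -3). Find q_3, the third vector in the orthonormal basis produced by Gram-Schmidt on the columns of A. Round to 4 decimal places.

v_1 = (-2, -2, 0, -1, 3); ‖v_1‖ = 4.2426, so q_1 = (-0.4714, -0.4714, 0.0000, -0.2357, 0.7071).
q_1·v_2 = (-0.4714)·3 + (-0.4714)·0 + 0.0000·3 + (-0.2357)·1 + 0.7071·(-3) = -3.7712.
u_2 = v_2 + 3.7712·q_1 = (1.2222, -1.7778, 3.0000, 0.1111, -0.3333).
‖u_2‖ = 3.7118, so q_2 = (0.3293, -0.4789, 0.8082, 0.0299, -0.0898).
q_1·v_3 = (-0.4714)·3 + (-0.4714)·(-4) + 0.0000·(-2) + (-0.2357)·(-4) + 0.7071·1 = 2.1213; q_2·v_3 = 0.3293·3 + (-0.4789)·(-4) + 0.8082·(-2) + 0.0299·(-4) + (-0.0898)·1 = 1.0776.
u_3 = v_3 − 2.1213·q_1 − 1.0776·q_2 = (3.6452, -2.4839, -2.8710, -3.5323, -0.4032).
‖u_3‖ = 6.3513, so q_3 = (0.5739, -0.3911, -0.4520, -0.5561, -0.0635).

q_3 = (0.5739, -0.3911, -0.4520, -0.5561, -0.0635)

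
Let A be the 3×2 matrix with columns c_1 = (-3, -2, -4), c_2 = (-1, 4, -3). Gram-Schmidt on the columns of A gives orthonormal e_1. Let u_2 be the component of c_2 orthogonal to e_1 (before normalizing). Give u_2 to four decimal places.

u_2 = (-0.2759, 4.4828, -2.0345)

c_1 = (-3, -2, -4); ‖c_1‖ = 5.3852, so e_1 = (-0.5571, -0.3714, -0.7428).
e_1·c_2 = (-0.5571)·(-1) + (-0.3714)·4 + (-0.7428)·(-3) = 1.2999.
u_2 = c_2 − 1.2999·e_1 = (-0.2759, 4.4828, -2.0345).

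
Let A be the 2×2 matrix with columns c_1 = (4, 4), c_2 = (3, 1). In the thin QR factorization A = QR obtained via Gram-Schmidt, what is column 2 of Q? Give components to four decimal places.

e_2 = (0.7071, -0.7071)

c_1 = (4, 4); ‖c_1‖ = 5.6569, so e_1 = (0.7071, 0.7071).
e_1·c_2 = 0.7071·3 + 0.7071·1 = 2.8284.
u_2 = c_2 − 2.8284·e_1 = (1.0000, -1.0000).
‖u_2‖ = 1.4142, so e_2 = (0.7071, -0.7071).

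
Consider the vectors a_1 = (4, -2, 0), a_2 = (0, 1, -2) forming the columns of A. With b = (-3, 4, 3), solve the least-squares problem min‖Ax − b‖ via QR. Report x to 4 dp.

x = (-1.0833, -0.8333)

q_1 = a_1/‖a_1‖ = (4, -2, 0)/4.4721 = (0.8944, -0.4472, 0.0000).
r_{12} = q_1·a_2 = -0.4472.
u_2 = a_2 + 0.4472·q_1 = (0.4000, 0.8000, -2.0000).
‖u_2‖ = 2.1909, so q_2 = (0.1826, 0.3651, -0.9129).
Qᵀb = (-4.4721, -1.8257).
Back-substitute: x_2 = -1.8257/2.1909 = -0.8333.
x_1 = (-4.4721 + 0.4472·(-0.8333))/4.4721 = -1.0833.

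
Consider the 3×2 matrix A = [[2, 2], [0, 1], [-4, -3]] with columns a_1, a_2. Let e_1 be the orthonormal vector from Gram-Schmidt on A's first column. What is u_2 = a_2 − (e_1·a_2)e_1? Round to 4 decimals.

a_1 = (2, 0, -4); ‖a_1‖ = 4.4721, so e_1 = (0.4472, 0.0000, -0.8944).
e_1·a_2 = 0.4472·2 + 0.0000·1 + (-0.8944)·(-3) = 3.5777.
u_2 = a_2 − 3.5777·e_1 = (0.4000, 1.0000, 0.2000).

u_2 = (0.4000, 1.0000, 0.2000)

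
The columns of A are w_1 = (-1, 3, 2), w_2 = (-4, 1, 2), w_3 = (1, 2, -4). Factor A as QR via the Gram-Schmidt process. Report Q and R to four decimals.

Q = [[-0.2673, -0.9144, -0.3041], [0.8018, -0.3861, 0.4562], [0.5345, 0.1219, -0.8363]], R = [[3.7417, 2.9399, -0.8018], [0.0000, 3.5153, -2.1742], [0.0000, 0.0000, 3.9535]]

w_1 = (-1, 3, 2); ‖w_1‖ = 3.7417, so e_1 = (-0.2673, 0.8018, 0.5345).
e_1·w_2 = (-0.2673)·(-4) + 0.8018·1 + 0.5345·2 = 2.9399.
u_2 = w_2 − 2.9399·e_1 = (-3.2143, -1.3571, 0.4286).
‖u_2‖ = 3.5153, so e_2 = (-0.9144, -0.3861, 0.1219).
e_1·w_3 = (-0.2673)·1 + 0.8018·2 + 0.5345·(-4) = -0.8018; e_2·w_3 = (-0.9144)·1 + (-0.3861)·2 + 0.1219·(-4) = -2.1742.
u_3 = w_3 + 0.8018·e_1 + 2.1742·e_2 = (-1.2023, 1.8035, -3.3064).
‖u_3‖ = 3.9535, so e_3 = (-0.3041, 0.4562, -0.8363).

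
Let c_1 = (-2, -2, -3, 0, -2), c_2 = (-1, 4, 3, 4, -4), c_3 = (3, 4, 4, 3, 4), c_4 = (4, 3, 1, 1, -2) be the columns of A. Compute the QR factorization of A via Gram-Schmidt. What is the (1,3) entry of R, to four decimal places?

r_{13} = -7.4194

q_1 = c_1/‖c_1‖ = (-2, -2, -3, 0, -2)/4.5826 = (-0.4364, -0.4364, -0.6547, 0.0000, -0.4364).
r_{13} = q_1·c_3 = -7.4194.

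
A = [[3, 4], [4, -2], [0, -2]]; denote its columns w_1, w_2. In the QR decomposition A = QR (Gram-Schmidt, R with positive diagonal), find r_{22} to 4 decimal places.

w_1 = (3, 4, 0); ‖w_1‖ = 5.0000, so e_1 = (0.6000, 0.8000, 0.0000).
e_1·w_2 = 0.6000·4 + 0.8000·(-2) + 0.0000·(-2) = 0.8000.
u_2 = w_2 − 0.8000·e_1 = (3.5200, -2.6400, -2.0000).
r_{22} = ‖u_2‖ = 4.8332.

r_{22} = 4.8332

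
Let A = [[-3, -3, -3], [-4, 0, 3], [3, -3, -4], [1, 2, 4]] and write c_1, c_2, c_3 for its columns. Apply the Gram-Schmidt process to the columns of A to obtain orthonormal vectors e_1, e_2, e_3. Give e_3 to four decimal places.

c_1 = (-3, -4, 3, 1); ‖c_1‖ = 5.9161, so e_1 = (-0.5071, -0.6761, 0.5071, 0.1690).
e_1·c_2 = (-0.5071)·(-3) + (-0.6761)·0 + 0.5071·(-3) + 0.1690·2 = 0.3381.
u_2 = c_2 − 0.3381·e_1 = (-2.8286, 0.2286, -3.1714, 1.9429).
‖u_2‖ = 4.6782, so e_2 = (-0.6046, 0.0489, -0.6779, 0.4153).
e_1·c_3 = (-0.5071)·(-3) + (-0.6761)·3 + 0.5071·(-4) + 0.1690·4 = -1.8593; e_2·c_3 = (-0.6046)·(-3) + 0.0489·3 + (-0.6779)·(-4) + 0.4153·4 = 6.3333.
u_3 = c_3 + 1.8593·e_1 − 6.3333·e_2 = (-0.1136, 1.4334, 1.2363, 1.6841).
‖u_3‖ = 2.5362, so e_3 = (-0.0448, 0.5652, 0.4875, 0.6640).

e_3 = (-0.0448, 0.5652, 0.4875, 0.6640)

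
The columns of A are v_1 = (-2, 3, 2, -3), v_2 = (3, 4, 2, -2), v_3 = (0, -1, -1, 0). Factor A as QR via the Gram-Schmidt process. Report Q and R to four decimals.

Q = [[-0.3922, 0.8792, 0.1827], [0.5883, 0.4476, -0.1848], [0.3922, 0.1599, -0.6334], [-0.5883, -0.0320, -0.7289]], R = [[5.0990, 3.1379, -0.9806], [0.0000, 4.8118, -0.6075], [0.0000, 0.0000, 0.8182]]

v_1 = (-2, 3, 2, -3); ‖v_1‖ = 5.0990, so e_1 = (-0.3922, 0.5883, 0.3922, -0.5883).
e_1·v_2 = (-0.3922)·3 + 0.5883·4 + 0.3922·2 + (-0.5883)·(-2) = 3.1379.
u_2 = v_2 − 3.1379·e_1 = (4.2308, 2.1538, 0.7692, -0.1538).
‖u_2‖ = 4.8118, so e_2 = (0.8792, 0.4476, 0.1599, -0.0320).
e_1·v_3 = (-0.3922)·0 + 0.5883·(-1) + 0.3922·(-1) + (-0.5883)·0 = -0.9806; e_2·v_3 = 0.8792·0 + 0.4476·(-1) + 0.1599·(-1) + (-0.0320)·0 = -0.6075.
u_3 = v_3 + 0.9806·e_1 + 0.6075·e_2 = (0.1495, -0.1512, -0.5183, -0.5963).
‖u_3‖ = 0.8182, so e_3 = (0.1827, -0.1848, -0.6334, -0.7289).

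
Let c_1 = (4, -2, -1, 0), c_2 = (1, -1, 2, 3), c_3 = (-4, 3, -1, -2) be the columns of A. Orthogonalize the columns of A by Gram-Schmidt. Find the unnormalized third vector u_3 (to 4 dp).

c_1 = (4, -2, -1, 0); ‖c_1‖ = 4.5826, so q_1 = (0.8729, -0.4364, -0.2182, 0.0000).
q_1·c_2 = 0.8729·1 + (-0.4364)·(-1) + (-0.2182)·2 + 0.0000·3 = 0.8729.
u_2 = c_2 − 0.8729·q_1 = (0.2381, -0.6190, 2.1905, 3.0000).
‖u_2‖ = 3.7733, so q_2 = (0.0631, -0.1641, 0.5805, 0.7951).
q_1·c_3 = 0.8729·(-4) + (-0.4364)·3 + (-0.2182)·(-1) + 0.0000·(-2) = -4.5826; q_2·c_3 = 0.0631·(-4) + (-0.1641)·3 + 0.5805·(-1) + 0.7951·(-2) = -2.9152.
u_3 = c_3 + 4.5826·q_1 + 2.9152·q_2 = (0.1839, 0.5217, -0.3077, 0.3177).

u_3 = (0.1839, 0.5217, -0.3077, 0.3177)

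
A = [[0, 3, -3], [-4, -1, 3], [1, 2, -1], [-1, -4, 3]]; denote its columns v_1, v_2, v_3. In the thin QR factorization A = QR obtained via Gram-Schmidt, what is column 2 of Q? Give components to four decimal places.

q_2 = (0.6068, 0.2472, 0.2922, -0.6967)

v_1 = (0, -4, 1, -1); ‖v_1‖ = 4.2426, so q_1 = (0.0000, -0.9428, 0.2357, -0.2357).
q_1·v_2 = 0.0000·3 + (-0.9428)·(-1) + 0.2357·2 + (-0.2357)·(-4) = 2.3570.
u_2 = v_2 − 2.3570·q_1 = (3.0000, 1.2222, 1.4444, -3.4444).
‖u_2‖ = 4.9441, so q_2 = (0.6068, 0.2472, 0.2922, -0.6967).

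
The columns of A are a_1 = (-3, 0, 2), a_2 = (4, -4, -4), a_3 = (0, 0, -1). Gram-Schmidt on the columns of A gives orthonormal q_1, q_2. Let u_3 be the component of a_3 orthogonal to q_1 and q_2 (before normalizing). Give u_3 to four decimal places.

u_3 = (-0.4286, 0.2143, -0.6429)

q_1 = a_1/‖a_1‖ = (-3, 0, 2)/3.6056 = (-0.8321, 0.0000, 0.5547).
r_{12} = q_1·a_2 = -5.5470.
u_2 = a_2 + 5.5470·q_1 = (-0.6154, -4.0000, -0.9231).
‖u_2‖ = 4.1510, so q_2 = (-0.1482, -0.9636, -0.2224).
r_{13} = q_1·a_3 = -0.5547; r_{23} = q_2·a_3 = 0.2224.
u_3 = a_3 + 0.5547·q_1 − 0.2224·q_2 = (-0.4286, 0.2143, -0.6429).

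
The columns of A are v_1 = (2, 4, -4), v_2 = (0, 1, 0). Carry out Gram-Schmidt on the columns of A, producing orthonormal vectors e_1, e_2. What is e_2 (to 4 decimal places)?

e_2 = (-0.2981, 0.7454, 0.5963)

e_1 = v_1/‖v_1‖ = (2, 4, -4)/6.0000 = (0.3333, 0.6667, -0.6667).
r_{12} = e_1·v_2 = 0.6667.
u_2 = v_2 − 0.6667·e_1 = (-0.2222, 0.5556, 0.4444).
‖u_2‖ = 0.7454, so e_2 = (-0.2981, 0.7454, 0.5963).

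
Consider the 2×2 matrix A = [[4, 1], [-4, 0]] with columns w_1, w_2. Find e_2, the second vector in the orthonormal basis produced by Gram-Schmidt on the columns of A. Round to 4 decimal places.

e_2 = (0.7071, 0.7071)

w_1 = (4, -4); ‖w_1‖ = 5.6569, so e_1 = (0.7071, -0.7071).
e_1·w_2 = 0.7071·1 + (-0.7071)·0 = 0.7071.
u_2 = w_2 − 0.7071·e_1 = (0.5000, 0.5000).
‖u_2‖ = 0.7071, so e_2 = (0.7071, 0.7071).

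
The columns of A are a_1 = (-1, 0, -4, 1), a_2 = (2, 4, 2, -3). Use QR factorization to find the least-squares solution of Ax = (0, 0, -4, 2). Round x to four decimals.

x = (0.9694, -0.0424)

a_1 = (-1, 0, -4, 1); ‖a_1‖ = 4.2426, so e_1 = (-0.2357, 0.0000, -0.9428, 0.2357).
e_1·a_2 = (-0.2357)·2 + 0.0000·4 + (-0.9428)·2 + 0.2357·(-3) = -3.0641.
u_2 = a_2 + 3.0641·e_1 = (1.2778, 4.0000, -0.8889, -2.2778).
‖u_2‖ = 4.8591, so e_2 = (0.2630, 0.8232, -0.1829, -0.4688).
Qᵀb = (4.2426, -0.2058).
Back-substitute: x_2 = -0.2058/4.8591 = -0.0424.
x_1 = (4.2426 + 3.0641·(-0.0424))/4.2426 = 0.9694.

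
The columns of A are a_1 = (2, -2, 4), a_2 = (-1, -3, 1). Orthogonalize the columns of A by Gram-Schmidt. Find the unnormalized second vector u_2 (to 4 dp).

a_1 = (2, -2, 4); ‖a_1‖ = 4.8990, so e_1 = (0.4082, -0.4082, 0.8165).
e_1·a_2 = 0.4082·(-1) + (-0.4082)·(-3) + 0.8165·1 = 1.6330.
u_2 = a_2 − 1.6330·e_1 = (-1.6667, -2.3333, -0.3333).

u_2 = (-1.6667, -2.3333, -0.3333)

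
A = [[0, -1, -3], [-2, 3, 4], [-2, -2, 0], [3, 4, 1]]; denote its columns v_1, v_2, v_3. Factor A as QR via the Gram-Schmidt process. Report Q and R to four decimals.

v_1 = (0, -2, -2, 3); ‖v_1‖ = 4.1231, so e_1 = (0.0000, -0.4851, -0.4851, 0.7276).
e_1·v_2 = 0.0000·(-1) + (-0.4851)·3 + (-0.4851)·(-2) + 0.7276·4 = 2.4254.
u_2 = v_2 − 2.4254·e_1 = (-1.0000, 4.1765, -0.8235, 2.2353).
‖u_2‖ = 4.9110, so e_2 = (-0.2036, 0.8504, -0.1677, 0.4552).
e_1·v_3 = 0.0000·(-3) + (-0.4851)·4 + (-0.4851)·0 + 0.7276·1 = -1.2127; e_2·v_3 = (-0.2036)·(-3) + 0.8504·4 + (-0.1677)·0 + 0.4552·1 = 4.4678.
u_3 = v_3 + 1.2127·e_1 − 4.4678·e_2 = (-2.0902, -0.3878, 0.1610, -0.1512).
‖u_3‖ = 2.1374, so e_3 = (-0.9780, -0.1814, 0.0753, -0.0708).

Q = [[0.0000, -0.2036, -0.9780], [-0.4851, 0.8504, -0.1814], [-0.4851, -0.1677, 0.0753], [0.7276, 0.4552, -0.0708]], R = [[4.1231, 2.4254, -1.2127], [0.0000, 4.9110, 4.4678], [0.0000, 0.0000, 2.1374]]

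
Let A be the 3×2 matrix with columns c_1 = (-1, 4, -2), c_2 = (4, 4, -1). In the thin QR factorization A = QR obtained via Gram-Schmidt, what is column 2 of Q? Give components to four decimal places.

c_1 = (-1, 4, -2); ‖c_1‖ = 4.5826, so e_1 = (-0.2182, 0.8729, -0.4364).
e_1·c_2 = (-0.2182)·4 + 0.8729·4 + (-0.4364)·(-1) = 3.0551.
u_2 = c_2 − 3.0551·e_1 = (4.6667, 1.3333, 0.3333).
‖u_2‖ = 4.8648, so e_2 = (0.9593, 0.2741, 0.0685).

e_2 = (0.9593, 0.2741, 0.0685)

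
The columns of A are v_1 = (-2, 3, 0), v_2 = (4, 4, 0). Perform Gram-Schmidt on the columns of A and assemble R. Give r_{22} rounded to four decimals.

v_1 = (-2, 3, 0); ‖v_1‖ = 3.6056, so e_1 = (-0.5547, 0.8321, 0.0000).
e_1·v_2 = (-0.5547)·4 + 0.8321·4 + 0.0000·0 = 1.1094.
u_2 = v_2 − 1.1094·e_1 = (4.6154, 3.0769, 0.0000).
r_{22} = ‖u_2‖ = 5.5470.

r_{22} = 5.5470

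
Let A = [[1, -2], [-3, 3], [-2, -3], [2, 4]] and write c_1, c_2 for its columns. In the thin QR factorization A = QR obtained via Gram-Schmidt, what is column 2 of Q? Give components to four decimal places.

e_2 = (-0.3538, 0.5715, -0.4355, 0.5988)

c_1 = (1, -3, -2, 2); ‖c_1‖ = 4.2426, so e_1 = (0.2357, -0.7071, -0.4714, 0.4714).
e_1·c_2 = 0.2357·(-2) + (-0.7071)·3 + (-0.4714)·(-3) + 0.4714·4 = 0.7071.
u_2 = c_2 − 0.7071·e_1 = (-2.1667, 3.5000, -2.6667, 3.6667).
‖u_2‖ = 6.1237, so e_2 = (-0.3538, 0.5715, -0.4355, 0.5988).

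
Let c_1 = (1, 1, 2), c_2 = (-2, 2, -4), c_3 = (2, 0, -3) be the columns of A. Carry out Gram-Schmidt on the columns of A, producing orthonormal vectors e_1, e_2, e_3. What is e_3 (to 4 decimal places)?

e_3 = (0.8944, 0.0000, -0.4472)

c_1 = (1, 1, 2); ‖c_1‖ = 2.4495, so e_1 = (0.4082, 0.4082, 0.8165).
e_1·c_2 = 0.4082·(-2) + 0.4082·2 + 0.8165·(-4) = -3.2660.
u_2 = c_2 + 3.2660·e_1 = (-0.6667, 3.3333, -1.3333).
‖u_2‖ = 3.6515, so e_2 = (-0.1826, 0.9129, -0.3651).
e_1·c_3 = 0.4082·2 + 0.4082·0 + 0.8165·(-3) = -1.6330; e_2·c_3 = (-0.1826)·2 + 0.9129·0 + (-0.3651)·(-3) = 0.7303.
u_3 = c_3 + 1.6330·e_1 − 0.7303·e_2 = (2.8000, 0.0000, -1.4000).
‖u_3‖ = 3.1305, so e_3 = (0.8944, 0.0000, -0.4472).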